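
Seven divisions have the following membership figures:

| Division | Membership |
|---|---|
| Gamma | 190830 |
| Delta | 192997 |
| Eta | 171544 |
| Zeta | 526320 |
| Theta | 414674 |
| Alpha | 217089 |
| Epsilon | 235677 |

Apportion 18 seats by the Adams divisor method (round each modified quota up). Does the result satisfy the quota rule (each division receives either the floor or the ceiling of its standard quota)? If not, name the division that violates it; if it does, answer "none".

Standard quotas: Gamma 1.762, Delta 1.782, Eta 1.584, Zeta 4.861, Theta 3.829, Alpha 2.005, Epsilon 2.176.
Adams allocation: Gamma 2, Delta 2, Eta 2, Zeta 4, Theta 4, Alpha 2, Epsilon 2.
Every allocation lies between the lower and upper quota.

none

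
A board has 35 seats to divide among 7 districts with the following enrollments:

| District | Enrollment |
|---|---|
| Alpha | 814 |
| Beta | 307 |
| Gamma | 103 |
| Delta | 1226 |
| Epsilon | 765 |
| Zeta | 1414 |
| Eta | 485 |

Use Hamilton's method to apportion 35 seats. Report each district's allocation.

Total 5114; standard divisor 5114/35 ≈ 146.114.
Standard quotas: Alpha 5.571, Beta 2.101, Gamma 0.705, Delta 8.391, Epsilon 5.236, Zeta 9.677, Eta 3.319.
Lower quotas: Alpha 5, Beta 2, Gamma 0, Delta 8, Epsilon 5, Zeta 9, Eta 3 (sum 32, leaving 3 seats).
Remainders in descending order: Gamma 0.705, Zeta 0.677, Alpha 0.571, Delta 0.391, Eta 0.319, Epsilon 0.236, Beta 0.101.
The surplus seats go to Gamma, Zeta, Alpha.

Alpha 6, Beta 2, Gamma 1, Delta 8, Epsilon 5, Zeta 10, Eta 3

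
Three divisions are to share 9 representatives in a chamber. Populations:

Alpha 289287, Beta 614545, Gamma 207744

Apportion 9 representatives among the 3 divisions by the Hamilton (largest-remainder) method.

Total 1111576; standard divisor 1111576/9 ≈ 123508.444.
Standard quotas: Alpha 2.3422, Beta 4.9757, Gamma 1.6820.
Lower quotas: Alpha 2, Beta 4, Gamma 1 (sum 7, leaving 2 seats).
Remainders in descending order: Beta 0.9757, Gamma 0.6820, Alpha 0.3422.
The surplus seats go to Beta, Gamma.

Alpha: 2, Beta: 5, Gamma: 2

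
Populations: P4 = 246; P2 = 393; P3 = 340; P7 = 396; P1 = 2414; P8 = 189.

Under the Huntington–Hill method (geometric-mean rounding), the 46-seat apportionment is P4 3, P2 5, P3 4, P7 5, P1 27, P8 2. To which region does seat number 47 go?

Priority for the next seat is population ÷ (√(s·(s+1))).
Priorities: P4 71.014, P2 71.752, P3 76.026, P7 72.299, P1 87.796, P8 77.159.
Highest priority: P1.

P1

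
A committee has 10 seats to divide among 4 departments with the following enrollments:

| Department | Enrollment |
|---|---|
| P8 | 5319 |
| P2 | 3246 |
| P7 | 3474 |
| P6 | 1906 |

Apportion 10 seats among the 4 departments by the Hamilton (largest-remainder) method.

Standard divisor: 13945 ÷ 10 ≈ 1394.5.
Standard quotas: P8 3.8143, P2 2.3277, P7 2.4912, P6 1.3668.
Lower quotas: P8 3, P2 2, P7 2, P6 1 (sum 8, leaving 2 seats).
Remainders in descending order: P8 0.8143, P7 0.4912, P6 0.3668, P2 0.3277.
Largest remainders: P8, P7 receive the extra seats.

P8: 4, P2: 2, P7: 3, P6: 1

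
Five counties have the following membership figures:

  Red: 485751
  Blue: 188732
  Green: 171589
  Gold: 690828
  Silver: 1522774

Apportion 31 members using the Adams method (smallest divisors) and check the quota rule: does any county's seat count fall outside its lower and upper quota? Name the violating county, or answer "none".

none

Standard quotas: Red 4.922, Blue 1.912, Green 1.739, Gold 6.999, Silver 15.428.
Adams allocation: Red 5, Blue 2, Green 2, Gold 7, Silver 15.
Every allocation lies between the lower and upper quota.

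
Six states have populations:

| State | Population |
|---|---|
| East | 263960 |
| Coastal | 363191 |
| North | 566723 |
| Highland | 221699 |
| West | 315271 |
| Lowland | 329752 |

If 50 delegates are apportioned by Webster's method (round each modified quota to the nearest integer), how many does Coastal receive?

Standard divisor 2060596/50 ≈ 41211.92; standard quotas: East 6.405, Coastal 8.813, North 13.751, Highland 5.379, West 7.650, Lowland 8.001.
Rounding to the nearest integer gives East 6, Coastal 9, North 14, Highland 5, West 8, Lowland 8 — total 50, matching the house size, so no adjustment is needed.
Coastal receives 9.

9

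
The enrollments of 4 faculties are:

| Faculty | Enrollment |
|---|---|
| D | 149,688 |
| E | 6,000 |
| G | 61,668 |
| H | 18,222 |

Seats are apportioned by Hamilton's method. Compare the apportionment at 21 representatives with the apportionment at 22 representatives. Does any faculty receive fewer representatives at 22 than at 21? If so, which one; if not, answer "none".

At 21 seats: D 13, E 1, G 5, H 2.
At 22 seats: D 14, E 0, G 6, H 2.
E drops from 1 to 0.

E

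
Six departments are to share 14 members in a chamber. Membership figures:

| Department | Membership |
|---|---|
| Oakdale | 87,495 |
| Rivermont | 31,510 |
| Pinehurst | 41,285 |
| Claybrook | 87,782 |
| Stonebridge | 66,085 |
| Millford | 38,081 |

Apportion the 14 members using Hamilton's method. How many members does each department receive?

Oakdale=3; Rivermont=1; Pinehurst=2; Claybrook=3; Stonebridge=3; Millford=2

The standard divisor is 352238/14 ≈ 25159.857.
Standard quotas: Oakdale 3.4776, Rivermont 1.2524, Pinehurst 1.6409, Claybrook 3.4890, Stonebridge 2.6266, Millford 1.5136.
Lower quotas: Oakdale 3, Rivermont 1, Pinehurst 1, Claybrook 3, Stonebridge 2, Millford 1 (sum 11, leaving 3 seats).
Remainders in descending order: Pinehurst 0.6409, Stonebridge 0.6266, Millford 0.5136, Claybrook 0.4890, Oakdale 0.4776, Rivermont 0.2524.
Largest remainders: Pinehurst, Stonebridge, Millford receive the extra seats.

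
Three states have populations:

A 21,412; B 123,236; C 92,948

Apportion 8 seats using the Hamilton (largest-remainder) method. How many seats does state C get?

Total 237596; standard divisor 237596/8 ≈ 29699.5.
Standard quotas: A 0.7210, B 4.1494, C 3.1296.
Lower quotas: A 0, B 4, C 3 (sum 7, leaving 1 seat).
Remainders in descending order: A 0.7210, B 0.1494, C 0.1296.
The surplus seat goes to A.
C receives 3.

3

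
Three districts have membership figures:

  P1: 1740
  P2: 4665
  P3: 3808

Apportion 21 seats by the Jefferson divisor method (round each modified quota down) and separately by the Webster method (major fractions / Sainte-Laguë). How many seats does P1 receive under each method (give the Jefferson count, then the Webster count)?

Jefferson: P1 3, P2 10, P3 8.
Webster: P1 4, P2 9, P3 8.
P1 gets 3 under Jefferson and 4 under Webster.

3 and 4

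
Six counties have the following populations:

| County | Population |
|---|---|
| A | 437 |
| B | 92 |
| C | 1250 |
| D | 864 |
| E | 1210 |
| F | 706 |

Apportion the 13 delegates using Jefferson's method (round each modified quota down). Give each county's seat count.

A 1, B 0, C 4, D 2, E 4, F 2

Standard divisor 4559/13 ≈ 350.692; standard quotas: A 1.246, B 0.262, C 3.564, D 2.464, E 3.450, F 2.013.
Rounding down gives 1, 0, 3, 2, 3, 2 = 11 seats, so the divisor must be adjusted.
With modified divisor 300: modified quotas A 1.457, B 0.307, C 4.167, D 2.880, E 4.033, F 2.353.
Rounding down: A 1, B 0, C 4, D 2, E 4, F 2 (total 13).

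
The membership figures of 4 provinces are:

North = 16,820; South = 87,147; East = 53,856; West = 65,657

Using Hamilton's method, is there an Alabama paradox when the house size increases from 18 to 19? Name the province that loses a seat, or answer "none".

At 18 seats: North 2, South 7, East 4, West 5.
At 19 seats: North 1, South 7, East 5, West 6.
North drops from 2 to 1.

North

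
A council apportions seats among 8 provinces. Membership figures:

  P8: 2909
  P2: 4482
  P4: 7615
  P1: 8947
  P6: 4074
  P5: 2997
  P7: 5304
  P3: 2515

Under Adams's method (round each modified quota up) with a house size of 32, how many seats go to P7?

Standard divisor 38843/32 ≈ 1213.844; standard quotas: P8 2.397, P2 3.692, P4 6.273, P1 7.371, P6 3.356, P5 2.469, P7 4.370, P3 2.072.
Rounding up gives 3, 4, 7, 8, 4, 3, 5, 3 = 37 seats, so the divisor must be adjusted.
With modified divisor 1400: modified quotas P8 2.078, P2 3.201, P4 5.439, P1 6.391, P6 2.910, P5 2.141, P7 3.789, P3 1.796.
Rounding up: P8 3, P2 4, P4 6, P1 7, P6 3, P5 3, P7 4, P3 2 (total 32).
P7 receives 4.

4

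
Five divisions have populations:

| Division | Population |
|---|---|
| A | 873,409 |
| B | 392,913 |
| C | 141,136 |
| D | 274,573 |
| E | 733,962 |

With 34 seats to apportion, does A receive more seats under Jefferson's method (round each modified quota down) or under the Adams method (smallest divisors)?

Jefferson: A 13, B 5, C 2, D 4, E 10.
Adams: A 12, B 6, C 2, D 4, E 10.
A gets 13 under Jefferson and 12 under Adams.

Jefferson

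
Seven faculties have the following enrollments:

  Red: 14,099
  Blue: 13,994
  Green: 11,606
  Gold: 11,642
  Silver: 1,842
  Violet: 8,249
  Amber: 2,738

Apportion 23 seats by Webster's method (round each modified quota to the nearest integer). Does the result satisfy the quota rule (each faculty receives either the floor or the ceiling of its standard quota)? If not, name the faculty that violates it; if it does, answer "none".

none

Standard quotas: Red 5.053, Blue 5.016, Green 4.160, Gold 4.173, Silver 0.660, Violet 2.957, Amber 0.981.
Webster allocation: Red 5, Blue 5, Green 4, Gold 4, Silver 1, Violet 3, Amber 1.
Every allocation lies between the lower and upper quota.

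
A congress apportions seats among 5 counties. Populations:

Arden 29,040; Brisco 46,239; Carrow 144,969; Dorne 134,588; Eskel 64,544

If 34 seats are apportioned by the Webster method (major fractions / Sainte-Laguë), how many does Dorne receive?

11

Standard divisor 419380/34 ≈ 12334.706; standard quotas: Arden 2.354, Brisco 3.749, Carrow 11.753, Dorne 10.911, Eskel 5.233.
Rounding to the nearest integer gives Arden 2, Brisco 4, Carrow 12, Dorne 11, Eskel 5 — total 34, matching the house size, so no adjustment is needed.
Dorne receives 11.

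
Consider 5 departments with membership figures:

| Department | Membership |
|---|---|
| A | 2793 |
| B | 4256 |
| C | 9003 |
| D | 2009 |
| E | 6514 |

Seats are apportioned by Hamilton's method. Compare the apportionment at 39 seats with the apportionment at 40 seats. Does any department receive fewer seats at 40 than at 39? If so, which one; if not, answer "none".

A

At 39 seats: A 5, B 7, C 14, D 3, E 10.
At 40 seats: A 4, B 7, C 15, D 3, E 11.
A drops from 5 to 4.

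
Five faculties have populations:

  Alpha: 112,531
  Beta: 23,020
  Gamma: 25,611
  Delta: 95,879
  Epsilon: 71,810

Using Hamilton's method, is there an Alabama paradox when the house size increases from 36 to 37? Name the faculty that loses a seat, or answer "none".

Beta

At 36 seats: Alpha 12, Beta 3, Gamma 3, Delta 10, Epsilon 8.
At 37 seats: Alpha 13, Beta 2, Gamma 3, Delta 11, Epsilon 8.
Beta drops from 3 to 2.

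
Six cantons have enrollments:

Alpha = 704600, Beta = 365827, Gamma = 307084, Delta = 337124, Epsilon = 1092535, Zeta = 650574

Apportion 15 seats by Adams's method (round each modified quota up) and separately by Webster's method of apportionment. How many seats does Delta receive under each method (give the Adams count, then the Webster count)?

2 and 1

Adams: Alpha 3, Beta 2, Gamma 1, Delta 2, Epsilon 4, Zeta 3.
Webster: Alpha 3, Beta 2, Gamma 1, Delta 1, Epsilon 5, Zeta 3.
Delta gets 2 under Adams and 1 under Webster.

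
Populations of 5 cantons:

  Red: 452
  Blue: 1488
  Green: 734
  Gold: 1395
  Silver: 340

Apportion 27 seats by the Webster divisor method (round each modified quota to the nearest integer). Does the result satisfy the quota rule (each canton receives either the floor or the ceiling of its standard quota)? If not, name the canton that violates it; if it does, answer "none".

Standard quotas: Red 2.768, Blue 9.112, Green 4.495, Gold 8.543, Silver 2.082.
Webster allocation: Red 3, Blue 9, Green 4, Gold 9, Silver 2.
Every allocation lies between the lower and upper quota.

none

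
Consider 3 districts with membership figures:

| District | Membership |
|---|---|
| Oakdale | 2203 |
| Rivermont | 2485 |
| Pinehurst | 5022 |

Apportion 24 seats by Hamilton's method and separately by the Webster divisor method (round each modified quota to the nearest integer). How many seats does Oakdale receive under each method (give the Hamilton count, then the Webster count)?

6 and 5

Hamilton: Oakdale 6, Rivermont 6, Pinehurst 12.
Webster: Oakdale 5, Rivermont 6, Pinehurst 13.
Oakdale gets 6 under Hamilton and 5 under Webster.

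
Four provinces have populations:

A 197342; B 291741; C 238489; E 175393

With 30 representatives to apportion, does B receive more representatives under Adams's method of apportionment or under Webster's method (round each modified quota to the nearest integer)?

Webster

Adams: A 7, B 9, C 8, E 6.
Webster: A 6, B 10, C 8, E 6.
B gets 9 under Adams and 10 under Webster.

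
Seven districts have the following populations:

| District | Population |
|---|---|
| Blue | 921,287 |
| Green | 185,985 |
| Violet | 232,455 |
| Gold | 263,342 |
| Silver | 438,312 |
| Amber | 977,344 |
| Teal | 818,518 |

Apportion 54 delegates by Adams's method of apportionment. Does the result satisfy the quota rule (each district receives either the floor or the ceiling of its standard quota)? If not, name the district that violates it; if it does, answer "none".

Standard quotas: Blue 12.965, Green 2.617, Violet 3.271, Gold 3.706, Silver 6.168, Amber 13.754, Teal 11.519.
Adams allocation: Blue 13, Green 3, Violet 4, Gold 4, Silver 6, Amber 13, Teal 11.
Every allocation lies between the lower and upper quota.

none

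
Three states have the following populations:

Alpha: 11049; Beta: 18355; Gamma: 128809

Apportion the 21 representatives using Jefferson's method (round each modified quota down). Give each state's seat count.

Alpha=1, Beta=2, Gamma=18

Standard divisor 158213/21 ≈ 7533.952; standard quotas: Alpha 1.467, Beta 2.436, Gamma 17.097.
Rounding down gives 1, 2, 17 = 20 seats, so the divisor must be adjusted.
With modified divisor 7000: modified quotas Alpha 1.578, Beta 2.622, Gamma 18.401.
Rounding down: Alpha 1, Beta 2, Gamma 18 (total 21).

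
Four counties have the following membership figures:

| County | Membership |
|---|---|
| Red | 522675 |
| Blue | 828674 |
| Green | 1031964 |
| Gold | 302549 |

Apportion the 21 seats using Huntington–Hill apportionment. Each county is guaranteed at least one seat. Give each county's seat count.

Red=4; Blue=7; Green=8; Gold=2

With divisor 125691: modified quotas Red 4.158, Blue 6.593, Green 8.210, Gold 2.407.
Geometric-mean thresholds: Red √(4·5)=4.472, Blue √(6·7)=6.481, Green √(8·9)=8.485, Gold √(2·3)=2.449.
Each quota rounded against its threshold gives Red 4, Blue 7, Green 8, Gold 2 (total 21).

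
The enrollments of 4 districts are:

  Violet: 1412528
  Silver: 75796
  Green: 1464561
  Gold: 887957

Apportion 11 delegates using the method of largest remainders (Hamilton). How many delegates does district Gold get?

The standard divisor is 3840842/11 ≈ 349167.455.
Standard quotas: Violet 4.0454, Silver 0.2171, Green 4.1944, Gold 2.5431.
Lower quotas: Violet 4, Silver 0, Green 4, Gold 2 (sum 10, leaving 1 seat).
Remainders in descending order: Gold 0.5431, Silver 0.2171, Green 0.1944, Violet 0.0454.
The surplus seat goes to Gold.
Gold receives 3.

3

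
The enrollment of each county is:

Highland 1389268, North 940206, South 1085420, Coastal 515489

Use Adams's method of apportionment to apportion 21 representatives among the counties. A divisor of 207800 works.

With modified divisor 207800: modified quotas Highland 6.686, North 4.525, South 5.223, Coastal 2.481.
Rounding up: Highland 7, North 5, South 6, Coastal 3 (total 21).

Highland=7, North=5, South=6, Coastal=3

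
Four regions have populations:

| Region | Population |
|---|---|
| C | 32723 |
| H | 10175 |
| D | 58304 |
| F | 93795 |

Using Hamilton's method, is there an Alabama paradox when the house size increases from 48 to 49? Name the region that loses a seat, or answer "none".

H

At 48 seats: C 8, H 3, D 14, F 23.
At 49 seats: C 8, H 2, D 15, F 24.
H drops from 3 to 2.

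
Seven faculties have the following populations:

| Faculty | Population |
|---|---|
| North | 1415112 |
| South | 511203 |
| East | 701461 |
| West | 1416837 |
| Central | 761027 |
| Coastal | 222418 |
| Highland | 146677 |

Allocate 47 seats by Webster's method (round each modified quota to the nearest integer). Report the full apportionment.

North: 13; South: 5; East: 6; West: 13; Central: 7; Coastal: 2; Highland: 1

Standard divisor 5174735/47 ≈ 110100.745; standard quotas: North 12.853, South 4.643, East 6.371, West 12.869, Central 6.912, Coastal 2.020, Highland 1.332.
Rounding to the nearest integer gives North 13, South 5, East 6, West 13, Central 7, Coastal 2, Highland 1 — total 47, matching the house size, so no adjustment is needed.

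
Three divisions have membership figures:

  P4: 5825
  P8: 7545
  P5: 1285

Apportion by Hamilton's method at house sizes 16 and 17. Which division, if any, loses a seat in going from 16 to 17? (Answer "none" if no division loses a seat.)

At 16 seats: P4 6, P8 8, P5 2.
At 17 seats: P4 7, P8 9, P5 1.
P5 drops from 2 to 1.

P5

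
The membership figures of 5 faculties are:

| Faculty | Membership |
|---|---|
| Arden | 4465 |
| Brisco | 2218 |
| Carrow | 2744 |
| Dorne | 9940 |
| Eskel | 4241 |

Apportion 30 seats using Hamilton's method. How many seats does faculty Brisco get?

Total 23608; standard divisor 23608/30 ≈ 786.933.
Standard quotas: Arden 5.6739, Brisco 2.8185, Carrow 3.4870, Dorne 12.6313, Eskel 5.3893.
Lower quotas: Arden 5, Brisco 2, Carrow 3, Dorne 12, Eskel 5 (sum 27, leaving 3 seats).
Remainders in descending order: Brisco 0.8185, Arden 0.6739, Dorne 0.6313, Carrow 0.4870, Eskel 0.3893.
The surplus seats go to Brisco, Arden, Dorne.
Brisco receives 3.

3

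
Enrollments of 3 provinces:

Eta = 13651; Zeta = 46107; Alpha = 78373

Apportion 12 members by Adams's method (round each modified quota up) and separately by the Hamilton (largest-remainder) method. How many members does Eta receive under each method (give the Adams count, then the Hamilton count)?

2 and 1

Adams: Eta 2, Zeta 4, Alpha 6.
Hamilton: Eta 1, Zeta 4, Alpha 7.
Eta gets 2 under Adams and 1 under Hamilton.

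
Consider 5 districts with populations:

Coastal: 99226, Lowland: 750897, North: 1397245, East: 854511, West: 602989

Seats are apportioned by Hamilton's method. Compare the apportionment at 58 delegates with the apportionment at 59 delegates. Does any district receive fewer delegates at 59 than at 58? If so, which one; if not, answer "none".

Coastal

At 58 seats: Coastal 2, Lowland 12, North 22, East 13, West 9.
At 59 seats: Coastal 1, Lowland 12, North 22, East 14, West 10.
Coastal drops from 2 to 1.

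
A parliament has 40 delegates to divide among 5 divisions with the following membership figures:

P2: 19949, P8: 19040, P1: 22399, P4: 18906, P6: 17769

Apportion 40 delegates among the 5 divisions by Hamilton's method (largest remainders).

Standard divisor: 98063 ÷ 40 ≈ 2451.575.
Standard quotas: P2 8.1372, P8 7.7664, P1 9.1366, P4 7.7118, P6 7.2480.
Lower quotas: P2 8, P8 7, P1 9, P4 7, P6 7 (sum 38, leaving 2 seats).
Remainders in descending order: P8 0.7664, P4 0.7118, P6 0.2480, P2 0.1372, P1 0.1366.
Largest remainders: P8, P4 receive the extra seats.

P2 8, P8 8, P1 9, P4 8, P6 7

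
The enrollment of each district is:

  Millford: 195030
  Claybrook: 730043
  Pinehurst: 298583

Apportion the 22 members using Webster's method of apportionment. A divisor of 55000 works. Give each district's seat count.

With modified divisor 55000: modified quotas Millford 3.546, Claybrook 13.274, Pinehurst 5.429.
Rounding to the nearest integer: Millford 4, Claybrook 13, Pinehurst 5 (total 22).

Millford 4, Claybrook 13, Pinehurst 5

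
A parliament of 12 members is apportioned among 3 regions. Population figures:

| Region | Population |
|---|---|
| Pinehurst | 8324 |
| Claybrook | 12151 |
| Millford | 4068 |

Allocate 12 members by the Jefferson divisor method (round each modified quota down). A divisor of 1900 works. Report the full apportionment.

Pinehurst: 4, Claybrook: 6, Millford: 2

With modified divisor 1900: modified quotas Pinehurst 4.381, Claybrook 6.395, Millford 2.141.
Rounding down: Pinehurst 4, Claybrook 6, Millford 2 (total 12).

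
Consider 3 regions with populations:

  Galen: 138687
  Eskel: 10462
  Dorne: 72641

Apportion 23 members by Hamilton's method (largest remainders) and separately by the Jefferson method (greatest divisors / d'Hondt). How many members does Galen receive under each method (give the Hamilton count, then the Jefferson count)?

Hamilton: Galen 14, Eskel 1, Dorne 8.
Jefferson: Galen 15, Eskel 1, Dorne 7.
Galen gets 14 under Hamilton and 15 under Jefferson.

14 and 15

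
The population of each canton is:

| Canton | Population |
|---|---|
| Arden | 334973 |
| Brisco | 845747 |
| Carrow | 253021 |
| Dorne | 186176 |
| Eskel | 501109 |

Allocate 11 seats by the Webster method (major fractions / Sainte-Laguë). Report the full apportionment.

Standard divisor 2121026/11 ≈ 192820.545; standard quotas: Arden 1.737, Brisco 4.386, Carrow 1.312, Dorne 0.966, Eskel 2.599.
Rounding to the nearest integer gives Arden 2, Brisco 4, Carrow 1, Dorne 1, Eskel 3 — total 11, matching the house size, so no adjustment is needed.

Arden=2; Brisco=4; Carrow=1; Dorne=1; Eskel=3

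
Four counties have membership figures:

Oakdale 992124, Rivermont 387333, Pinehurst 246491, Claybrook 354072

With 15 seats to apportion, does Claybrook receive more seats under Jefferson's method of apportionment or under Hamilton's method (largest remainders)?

Hamilton

Jefferson: Oakdale 8, Rivermont 3, Pinehurst 2, Claybrook 2.
Hamilton: Oakdale 7, Rivermont 3, Pinehurst 2, Claybrook 3.
Claybrook gets 2 under Jefferson and 3 under Hamilton.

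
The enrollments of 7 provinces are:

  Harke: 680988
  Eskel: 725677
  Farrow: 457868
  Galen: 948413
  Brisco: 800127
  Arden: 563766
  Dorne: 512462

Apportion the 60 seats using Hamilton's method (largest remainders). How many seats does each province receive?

Standard divisor: 4689301 ÷ 60 ≈ 78155.017.
Standard quotas: Harke 8.7133, Eskel 9.2851, Farrow 5.8585, Galen 12.1350, Brisco 10.2377, Arden 7.2134, Dorne 6.5570.
Lower quotas: Harke 8, Eskel 9, Farrow 5, Galen 12, Brisco 10, Arden 7, Dorne 6 (sum 57, leaving 3 seats).
Remainders in descending order: Farrow 0.8585, Harke 0.7133, Dorne 0.5570, Eskel 0.2851, Brisco 0.2377, Arden 0.2134, Galen 0.1350.
Largest remainders: Farrow, Harke, Dorne receive the extra seats.

Harke 9, Eskel 9, Farrow 6, Galen 12, Brisco 10, Arden 7, Dorne 7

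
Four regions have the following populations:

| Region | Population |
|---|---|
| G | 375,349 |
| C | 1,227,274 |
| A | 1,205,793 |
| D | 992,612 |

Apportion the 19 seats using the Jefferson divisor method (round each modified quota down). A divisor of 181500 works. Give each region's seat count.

G 2; C 6; A 6; D 5

With modified divisor 181500: modified quotas G 2.068, C 6.762, A 6.643, D 5.469.
Rounding down: G 2, C 6, A 6, D 5 (total 19).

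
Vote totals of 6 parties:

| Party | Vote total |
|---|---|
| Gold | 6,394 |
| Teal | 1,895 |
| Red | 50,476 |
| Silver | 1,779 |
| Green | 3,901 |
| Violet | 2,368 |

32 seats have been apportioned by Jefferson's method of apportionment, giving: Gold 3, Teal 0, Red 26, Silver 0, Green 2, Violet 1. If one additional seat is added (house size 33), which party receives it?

Priority for the next seat is population ÷ (current seats + 1).
Priorities: Gold 1598.500, Teal 1895.000, Red 1869.481, Silver 1779.000, Green 1300.333, Violet 1184.000.
Highest priority: Teal.

Teal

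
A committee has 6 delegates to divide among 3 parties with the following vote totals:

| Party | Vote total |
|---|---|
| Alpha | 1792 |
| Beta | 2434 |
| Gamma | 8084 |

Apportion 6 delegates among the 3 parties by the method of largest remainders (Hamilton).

Alpha=1; Beta=1; Gamma=4

Standard divisor: 12310 ÷ 6 ≈ 2051.667.
Standard quotas: Alpha 0.8734, Beta 1.1864, Gamma 3.9402.
Lower quotas: Alpha 0, Beta 1, Gamma 3 (sum 4, leaving 2 seats).
Remainders in descending order: Gamma 0.9402, Alpha 0.8734, Beta 0.1864.
Largest remainders: Gamma, Alpha receive the extra seats.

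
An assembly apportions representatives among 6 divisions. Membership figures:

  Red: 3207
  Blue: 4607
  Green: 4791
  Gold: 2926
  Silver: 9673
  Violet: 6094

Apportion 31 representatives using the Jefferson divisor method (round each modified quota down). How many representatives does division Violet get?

6

Standard divisor 31298/31 ≈ 1009.613; standard quotas: Red 3.176, Blue 4.563, Green 4.745, Gold 2.898, Silver 9.581, Violet 6.036.
Rounding down gives 3, 4, 4, 2, 9, 6 = 28 seats, so the divisor must be adjusted.
With modified divisor 940: modified quotas Red 3.412, Blue 4.901, Green 5.097, Gold 3.113, Silver 10.290, Violet 6.483.
Rounding down: Red 3, Blue 4, Green 5, Gold 3, Silver 10, Violet 6 (total 31).
Violet receives 6.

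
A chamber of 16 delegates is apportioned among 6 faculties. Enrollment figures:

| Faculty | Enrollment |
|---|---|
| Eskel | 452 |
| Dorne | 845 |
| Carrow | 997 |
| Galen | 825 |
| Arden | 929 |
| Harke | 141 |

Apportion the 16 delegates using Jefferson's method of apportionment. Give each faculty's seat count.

Standard divisor 4189/16 ≈ 261.812; standard quotas: Eskel 1.726, Dorne 3.228, Carrow 3.808, Galen 3.151, Arden 3.548, Harke 0.539.
Rounding down gives 1, 3, 3, 3, 3, 0 = 13 seats, so the divisor must be adjusted.
With modified divisor 220: modified quotas Eskel 2.055, Dorne 3.841, Carrow 4.532, Galen 3.750, Arden 4.223, Harke 0.641.
Rounding down: Eskel 2, Dorne 3, Carrow 4, Galen 3, Arden 4, Harke 0 (total 16).

Eskel 2, Dorne 3, Carrow 4, Galen 3, Arden 4, Harke 0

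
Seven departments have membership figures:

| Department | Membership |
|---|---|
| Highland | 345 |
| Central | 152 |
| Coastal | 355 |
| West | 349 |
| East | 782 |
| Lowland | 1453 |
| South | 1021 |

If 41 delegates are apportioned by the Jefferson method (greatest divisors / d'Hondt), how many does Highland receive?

Standard divisor 4457/41 ≈ 108.707; standard quotas: Highland 3.174, Central 1.398, Coastal 3.266, West 3.210, East 7.194, Lowland 13.366, South 9.392.
Rounding down gives 3, 1, 3, 3, 7, 13, 9 = 39 seats, so the divisor must be adjusted.
With modified divisor 100: modified quotas Highland 3.450, Central 1.520, Coastal 3.550, West 3.490, East 7.820, Lowland 14.530, South 10.210.
Rounding down: Highland 3, Central 1, Coastal 3, West 3, East 7, Lowland 14, South 10 (total 41).
Highland receives 3.

3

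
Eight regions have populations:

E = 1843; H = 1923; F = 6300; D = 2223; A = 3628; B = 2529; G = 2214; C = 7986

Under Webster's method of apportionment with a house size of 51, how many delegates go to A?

7

Standard divisor 28646/51 ≈ 561.686; standard quotas: E 3.281, H 3.424, F 11.216, D 3.958, A 6.459, B 4.503, G 3.942, C 14.218.
Rounding to the nearest integer gives 3, 3, 11, 4, 6, 5, 4, 14 = 50 seats, so the divisor must be adjusted.
With modified divisor 554: modified quotas E 3.327, H 3.471, F 11.372, D 4.013, A 6.549, B 4.565, G 3.996, C 14.415.
Rounding to the nearest integer: E 3, H 3, F 11, D 4, A 7, B 5, G 4, C 14 (total 51).
A receives 7.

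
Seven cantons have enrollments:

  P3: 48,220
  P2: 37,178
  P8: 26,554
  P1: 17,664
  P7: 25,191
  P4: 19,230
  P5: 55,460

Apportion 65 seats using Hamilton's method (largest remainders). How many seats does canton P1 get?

Total 229497; standard divisor 229497/65 ≈ 3530.723.
Standard quotas: P3 13.6573, P2 10.5299, P8 7.5208, P1 5.0029, P7 7.1348, P4 5.4465, P5 15.7078.
Lower quotas: P3 13, P2 10, P8 7, P1 5, P7 7, P4 5, P5 15 (sum 62, leaving 3 seats).
Remainders in descending order: P5 0.7078, P3 0.6573, P2 0.5299, P8 0.5208, P4 0.4465, P7 0.1348, P1 0.0029.
The surplus seats go to P5, P3, P2.
P1 receives 5.

5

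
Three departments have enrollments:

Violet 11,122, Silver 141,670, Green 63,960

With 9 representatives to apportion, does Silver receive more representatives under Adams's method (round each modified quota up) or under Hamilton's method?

Adams: Violet 1, Silver 5, Green 3.
Hamilton: Violet 0, Silver 6, Green 3.
Silver gets 5 under Adams and 6 under Hamilton.

Hamilton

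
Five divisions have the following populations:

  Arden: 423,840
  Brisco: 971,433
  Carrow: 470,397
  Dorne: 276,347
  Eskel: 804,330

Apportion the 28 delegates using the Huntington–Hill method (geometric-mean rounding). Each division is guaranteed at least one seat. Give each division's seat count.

Arden=4; Brisco=9; Carrow=4; Dorne=3; Eskel=8

With divisor 106334: modified quotas Arden 3.986, Brisco 9.136, Carrow 4.424, Dorne 2.599, Eskel 7.564.
Geometric-mean thresholds: Arden √(3·4)=3.464, Brisco √(9·10)=9.487, Carrow √(4·5)=4.472, Dorne √(2·3)=2.449, Eskel √(7·8)=7.483.
Each quota rounded against its threshold gives Arden 4, Brisco 9, Carrow 4, Dorne 3, Eskel 8 (total 28).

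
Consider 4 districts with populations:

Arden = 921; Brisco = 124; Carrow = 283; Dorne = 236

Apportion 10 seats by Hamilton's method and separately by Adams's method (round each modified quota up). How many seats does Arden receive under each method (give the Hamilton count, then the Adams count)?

6 and 5

Hamilton: Arden 6, Brisco 1, Carrow 2, Dorne 1.
Adams: Arden 5, Brisco 1, Carrow 2, Dorne 2.
Arden gets 6 under Hamilton and 5 under Adams.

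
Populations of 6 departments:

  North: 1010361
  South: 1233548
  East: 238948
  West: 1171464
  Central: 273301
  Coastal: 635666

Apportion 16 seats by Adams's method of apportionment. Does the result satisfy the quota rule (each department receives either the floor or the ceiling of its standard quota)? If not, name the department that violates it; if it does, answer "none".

Standard quotas: North 3.543, South 4.325, East 0.838, West 4.107, Central 0.958, Coastal 2.229.
Adams allocation: North 4, South 4, East 1, West 4, Central 1, Coastal 2.
Every allocation lies between the lower and upper quota.

none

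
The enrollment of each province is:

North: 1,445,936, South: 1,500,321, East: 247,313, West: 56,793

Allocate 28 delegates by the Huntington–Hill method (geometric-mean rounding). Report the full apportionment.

With divisor 117945: modified quotas North 12.259, South 12.721, East 2.097, West 0.482.
Geometric-mean thresholds: North √(12·13)=12.490, South √(12·13)=12.490, East √(2·3)=2.449, West (min 1).
Each quota rounded against its threshold gives North 12, South 13, East 2, West 1 (total 28).

North 12, South 13, East 2, West 1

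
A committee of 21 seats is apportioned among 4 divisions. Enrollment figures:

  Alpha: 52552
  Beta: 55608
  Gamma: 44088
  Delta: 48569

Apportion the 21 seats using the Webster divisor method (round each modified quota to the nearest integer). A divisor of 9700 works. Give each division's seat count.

With modified divisor 9700: modified quotas Alpha 5.418, Beta 5.733, Gamma 4.545, Delta 5.007.
Rounding to the nearest integer: Alpha 5, Beta 6, Gamma 5, Delta 5 (total 21).

Alpha 5, Beta 6, Gamma 5, Delta 5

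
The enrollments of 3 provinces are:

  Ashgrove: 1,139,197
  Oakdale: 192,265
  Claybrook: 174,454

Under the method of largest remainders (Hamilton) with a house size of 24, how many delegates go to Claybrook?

The standard divisor is 1505916/24 ≈ 62746.5.
Standard quotas: Ashgrove 18.1555, Oakdale 3.0642, Claybrook 2.7803.
Lower quotas: Ashgrove 18, Oakdale 3, Claybrook 2 (sum 23, leaving 1 seat).
Remainders in descending order: Claybrook 0.7803, Ashgrove 0.1555, Oakdale 0.0642.
Largest remainder: Claybrook receives the extra seat.
Claybrook receives 3.

3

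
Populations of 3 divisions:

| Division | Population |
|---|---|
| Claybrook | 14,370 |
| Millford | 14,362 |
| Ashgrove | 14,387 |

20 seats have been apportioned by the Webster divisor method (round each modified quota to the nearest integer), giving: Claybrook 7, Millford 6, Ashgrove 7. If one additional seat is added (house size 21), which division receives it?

Millford

Priority for the next seat is population ÷ (current seats + 0.5).
Priorities: Claybrook 1916.000, Millford 2209.538, Ashgrove 1918.267.
Highest priority: Millford.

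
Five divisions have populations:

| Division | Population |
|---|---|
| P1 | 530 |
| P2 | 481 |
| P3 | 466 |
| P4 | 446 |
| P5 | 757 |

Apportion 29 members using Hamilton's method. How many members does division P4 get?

Total 2680; standard divisor 2680/29 ≈ 92.414.
Standard quotas: P1 5.735, P2 5.205, P3 5.043, P4 4.826, P5 8.191.
Lower quotas: P1 5, P2 5, P3 5, P4 4, P5 8 (sum 27, leaving 2 seats).
Remainders in descending order: P4 0.826, P1 0.735, P2 0.205, P5 0.191, P3 0.043.
Largest remainders: P4, P1 receive the extra seats.
P4 receives 5.

5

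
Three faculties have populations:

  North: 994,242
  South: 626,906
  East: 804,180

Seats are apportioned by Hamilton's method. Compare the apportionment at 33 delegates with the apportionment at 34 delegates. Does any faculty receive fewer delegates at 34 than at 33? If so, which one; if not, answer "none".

At 33 seats: North 13, South 9, East 11.
At 34 seats: North 14, South 9, East 11.
No faculty's allocation decreased.

none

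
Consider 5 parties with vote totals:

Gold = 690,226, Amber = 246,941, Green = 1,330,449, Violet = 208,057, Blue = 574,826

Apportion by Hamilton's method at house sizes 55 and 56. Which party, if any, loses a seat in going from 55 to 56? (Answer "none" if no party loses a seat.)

Amber

At 55 seats: Gold 12, Amber 5, Green 24, Violet 4, Blue 10.
At 56 seats: Gold 13, Amber 4, Green 24, Violet 4, Blue 11.
Amber drops from 5 to 4.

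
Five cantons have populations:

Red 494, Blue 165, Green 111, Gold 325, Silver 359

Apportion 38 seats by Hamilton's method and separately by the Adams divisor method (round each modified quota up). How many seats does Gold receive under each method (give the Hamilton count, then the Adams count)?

Hamilton: Red 13, Blue 4, Green 3, Gold 9, Silver 9.
Adams: Red 13, Blue 5, Green 3, Gold 8, Silver 9.
Gold gets 9 under Hamilton and 8 under Adams.

9 and 8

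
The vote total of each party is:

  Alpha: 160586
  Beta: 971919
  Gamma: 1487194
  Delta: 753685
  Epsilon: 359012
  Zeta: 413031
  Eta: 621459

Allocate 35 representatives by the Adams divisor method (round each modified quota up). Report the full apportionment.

Alpha=2; Beta=7; Gamma=10; Delta=5; Epsilon=3; Zeta=3; Eta=5

Standard divisor 4766886/35 ≈ 136196.743; standard quotas: Alpha 1.179, Beta 7.136, Gamma 10.919, Delta 5.534, Epsilon 2.636, Zeta 3.033, Eta 4.563.
Rounding up gives 2, 8, 11, 6, 3, 4, 5 = 39 seats, so the divisor must be adjusted.
With modified divisor 153100: modified quotas Alpha 1.049, Beta 6.348, Gamma 9.714, Delta 4.923, Epsilon 2.345, Zeta 2.698, Eta 4.059.
Rounding up: Alpha 2, Beta 7, Gamma 10, Delta 5, Epsilon 3, Zeta 3, Eta 5 (total 35).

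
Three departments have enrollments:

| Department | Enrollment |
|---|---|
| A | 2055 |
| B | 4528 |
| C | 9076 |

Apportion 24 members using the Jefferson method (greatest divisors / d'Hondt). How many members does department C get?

14

Standard divisor 15659/24 ≈ 652.458; standard quotas: A 3.150, B 6.940, C 13.910.
Rounding down gives 3, 6, 13 = 22 seats, so the divisor must be adjusted.
With modified divisor 630: modified quotas A 3.262, B 7.187, C 14.406.
Rounding down: A 3, B 7, C 14 (total 24).
C receives 14.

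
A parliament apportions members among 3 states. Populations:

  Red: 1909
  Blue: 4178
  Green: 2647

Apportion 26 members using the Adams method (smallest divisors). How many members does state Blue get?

12

Standard divisor 8734/26 ≈ 335.923; standard quotas: Red 5.683, Blue 12.437, Green 7.880.
Rounding up gives 6, 13, 8 = 27 seats, so the divisor must be adjusted.
With modified divisor 360: modified quotas Red 5.303, Blue 11.606, Green 7.353.
Rounding up: Red 6, Blue 12, Green 8 (total 26).
Blue receives 12.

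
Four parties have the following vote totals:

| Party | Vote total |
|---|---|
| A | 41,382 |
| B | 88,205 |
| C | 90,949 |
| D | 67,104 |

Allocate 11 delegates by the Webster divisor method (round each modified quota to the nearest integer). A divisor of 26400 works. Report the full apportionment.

With modified divisor 26400: modified quotas A 1.567, B 3.341, C 3.445, D 2.542.
Rounding to the nearest integer: A 2, B 3, C 3, D 3 (total 11).

A: 2, B: 3, C: 3, D: 3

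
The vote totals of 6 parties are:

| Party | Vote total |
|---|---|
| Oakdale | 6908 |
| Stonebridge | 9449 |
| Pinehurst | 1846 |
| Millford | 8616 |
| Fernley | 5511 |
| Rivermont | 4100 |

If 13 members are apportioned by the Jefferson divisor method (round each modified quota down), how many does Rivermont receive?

Standard divisor 36430/13 ≈ 2802.308; standard quotas: Oakdale 2.465, Stonebridge 3.372, Pinehurst 0.659, Millford 3.075, Fernley 1.967, Rivermont 1.463.
Rounding down gives 2, 3, 0, 3, 1, 1 = 10 seats, so the divisor must be adjusted.
With modified divisor 2200: modified quotas Oakdale 3.140, Stonebridge 4.295, Pinehurst 0.839, Millford 3.916, Fernley 2.505, Rivermont 1.864.
Rounding down: Oakdale 3, Stonebridge 4, Pinehurst 0, Millford 3, Fernley 2, Rivermont 1 (total 13).
Rivermont receives 1.

1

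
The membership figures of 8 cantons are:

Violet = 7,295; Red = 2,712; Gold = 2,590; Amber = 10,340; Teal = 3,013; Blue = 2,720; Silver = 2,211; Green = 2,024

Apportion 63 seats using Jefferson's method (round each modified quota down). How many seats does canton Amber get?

Standard divisor 32905/63 ≈ 522.302; standard quotas: Violet 13.967, Red 5.192, Gold 4.959, Amber 19.797, Teal 5.769, Blue 5.208, Silver 4.233, Green 3.875.
Rounding down gives 13, 5, 4, 19, 5, 5, 4, 3 = 58 seats, so the divisor must be adjusted.
With modified divisor 500: modified quotas Violet 14.590, Red 5.424, Gold 5.180, Amber 20.680, Teal 6.026, Blue 5.440, Silver 4.422, Green 4.048.
Rounding down: Violet 14, Red 5, Gold 5, Amber 20, Teal 6, Blue 5, Silver 4, Green 4 (total 63).
Amber receives 20.

20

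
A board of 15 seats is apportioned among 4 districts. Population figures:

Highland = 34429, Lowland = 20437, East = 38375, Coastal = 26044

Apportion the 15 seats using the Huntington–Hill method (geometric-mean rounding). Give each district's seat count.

With divisor 8021: modified quotas Highland 4.292, Lowland 2.548, East 4.784, Coastal 3.247.
Geometric-mean thresholds: Highland √(4·5)=4.472, Lowland √(2·3)=2.449, East √(4·5)=4.472, Coastal √(3·4)=3.464.
Each quota rounded against its threshold gives Highland 4, Lowland 3, East 5, Coastal 3 (total 15).

Highland: 4; Lowland: 3; East: 5; Coastal: 3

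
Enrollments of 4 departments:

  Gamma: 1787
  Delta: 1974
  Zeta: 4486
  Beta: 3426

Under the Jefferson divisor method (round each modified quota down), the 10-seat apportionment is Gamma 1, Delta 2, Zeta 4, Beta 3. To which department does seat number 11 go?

Zeta

Priority for the next seat is population ÷ (current seats + 1).
Priorities: Gamma 893.500, Delta 658.000, Zeta 897.200, Beta 856.500.
Highest priority: Zeta.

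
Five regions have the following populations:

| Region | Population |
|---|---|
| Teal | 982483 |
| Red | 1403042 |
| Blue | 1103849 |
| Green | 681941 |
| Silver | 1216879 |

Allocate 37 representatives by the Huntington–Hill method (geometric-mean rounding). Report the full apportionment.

With divisor 147701: modified quotas Teal 6.652, Red 9.499, Blue 7.474, Green 4.617, Silver 8.239.
Geometric-mean thresholds: Teal √(6·7)=6.481, Red √(9·10)=9.487, Blue √(7·8)=7.483, Green √(4·5)=4.472, Silver √(8·9)=8.485.
Each quota rounded against its threshold gives Teal 7, Red 10, Blue 7, Green 5, Silver 8 (total 37).

Teal=7, Red=10, Blue=7, Green=5, Silver=8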